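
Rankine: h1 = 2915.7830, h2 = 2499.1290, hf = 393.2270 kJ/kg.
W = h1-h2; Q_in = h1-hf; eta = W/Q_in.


W = 416.6540 kJ/kg
Q_in = 2522.5560 kJ/kg
eta = 0.1652 = 16.5171%

eta = 16.5171%


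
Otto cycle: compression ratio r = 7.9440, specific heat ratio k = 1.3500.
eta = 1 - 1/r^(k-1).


r^(k-1) = 2.0654
eta = 1 - 1/2.0654 = 0.5158 = 51.5843%

51.5843%


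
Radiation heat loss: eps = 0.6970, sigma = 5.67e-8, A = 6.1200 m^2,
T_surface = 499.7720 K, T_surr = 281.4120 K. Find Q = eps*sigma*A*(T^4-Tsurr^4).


T^4 = 6.2386e+10
Tsurr^4 = 6.2715e+09
Q = 0.6970 * 5.67e-8 * 6.1200 * 5.6115e+10 = 13571.9756 W

13571.9756 W


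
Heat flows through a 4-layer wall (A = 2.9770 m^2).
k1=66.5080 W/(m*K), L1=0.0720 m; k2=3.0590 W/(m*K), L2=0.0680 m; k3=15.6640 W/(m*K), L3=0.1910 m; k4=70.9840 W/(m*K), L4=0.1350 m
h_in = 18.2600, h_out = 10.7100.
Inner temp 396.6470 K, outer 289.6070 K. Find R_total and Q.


R_conv_in = 1/(18.2600*2.9770) = 0.0184
R_1 = 0.0720/(66.5080*2.9770) = 0.0004
R_2 = 0.0680/(3.0590*2.9770) = 0.0075
R_3 = 0.1910/(15.6640*2.9770) = 0.0041
R_4 = 0.1350/(70.9840*2.9770) = 0.0006
R_conv_out = 1/(10.7100*2.9770) = 0.0314
R_total = 0.0623 K/W
Q = 107.0400 / 0.0623 = 1717.4384 W

R_total = 0.0623 K/W, Q = 1717.4384 W


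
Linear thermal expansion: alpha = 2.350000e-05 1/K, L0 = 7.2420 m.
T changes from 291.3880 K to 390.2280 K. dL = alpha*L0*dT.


dT = 98.8400 K
dL = 2.350000e-05 * 7.2420 * 98.8400 = 0.016821 m
L_final = 7.258821 m

dL = 0.016821 m


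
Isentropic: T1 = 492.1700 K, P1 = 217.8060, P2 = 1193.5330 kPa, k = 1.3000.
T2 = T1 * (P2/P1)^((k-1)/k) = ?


(k-1)/k = 0.2308
(P2/P1)^exp = 1.4808
T2 = 492.1700 * 1.4808 = 728.7847 K

728.7847 K


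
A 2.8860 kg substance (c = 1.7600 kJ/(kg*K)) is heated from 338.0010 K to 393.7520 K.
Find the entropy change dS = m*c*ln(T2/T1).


T2/T1 = 1.1649
ln(T2/T1) = 0.1527
dS = 2.8860 * 1.7600 * 0.1527 = 0.7755 kJ/K

0.7755 kJ/K


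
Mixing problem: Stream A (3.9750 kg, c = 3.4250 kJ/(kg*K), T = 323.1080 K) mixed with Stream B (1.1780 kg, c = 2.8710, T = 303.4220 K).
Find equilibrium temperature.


num = 5425.0982
den = 16.9964
Tf = 319.1908 K

319.1908 K


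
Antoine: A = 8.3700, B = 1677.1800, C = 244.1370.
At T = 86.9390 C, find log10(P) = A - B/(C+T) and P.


C+T = 331.0760
B/(C+T) = 5.0658
log10(P) = 8.3700 - 5.0658 = 3.3042
P = 10^3.3042 = 2014.4389 mmHg

2014.4389 mmHg


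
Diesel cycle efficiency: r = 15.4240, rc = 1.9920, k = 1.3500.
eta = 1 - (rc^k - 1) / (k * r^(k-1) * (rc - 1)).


r^(k-1) = 2.6054
rc^k = 2.5354
eta = 0.5600 = 55.9955%

55.9955%


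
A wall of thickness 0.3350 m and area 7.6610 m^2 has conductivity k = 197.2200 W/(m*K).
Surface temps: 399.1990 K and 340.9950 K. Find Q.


dT = 58.2040 K
Q = 197.2200 * 7.6610 * 58.2040 / 0.3350 = 262509.1476 W

262509.1476 W


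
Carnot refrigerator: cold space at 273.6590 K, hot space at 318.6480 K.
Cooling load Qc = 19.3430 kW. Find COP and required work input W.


COP = 273.6590 / 44.9890 = 6.0828
W = 19.3430 / 6.0828 = 3.1800 kW

COP = 6.0828, W = 3.1800 kW


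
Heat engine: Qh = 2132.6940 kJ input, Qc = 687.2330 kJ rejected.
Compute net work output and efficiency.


W = 2132.6940 - 687.2330 = 1445.4610 kJ
eta = 1445.4610 / 2132.6940 = 0.6778 = 67.7763%

W = 1445.4610 kJ, eta = 67.7763%


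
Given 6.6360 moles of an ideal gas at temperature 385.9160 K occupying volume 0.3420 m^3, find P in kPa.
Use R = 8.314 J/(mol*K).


P = nRT/V = 6.6360 * 8.314 * 385.9160 / 0.3420
= 21291.6433 / 0.3420 = 62256.2670 Pa = 62.2563 kPa

62.2563 kPa


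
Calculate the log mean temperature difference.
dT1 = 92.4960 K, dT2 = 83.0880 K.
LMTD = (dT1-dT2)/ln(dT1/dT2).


dT1/dT2 = 1.1132
ln(dT1/dT2) = 0.1073
LMTD = 9.4080 / 0.1073 = 87.7079 K

87.7079 K


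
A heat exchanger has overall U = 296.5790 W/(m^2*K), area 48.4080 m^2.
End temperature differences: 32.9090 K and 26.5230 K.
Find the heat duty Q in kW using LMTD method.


LMTD = 29.6013 K
Q = 296.5790 * 48.4080 * 29.6013 = 424979.5820 W = 424.9796 kW

424.9796 kW


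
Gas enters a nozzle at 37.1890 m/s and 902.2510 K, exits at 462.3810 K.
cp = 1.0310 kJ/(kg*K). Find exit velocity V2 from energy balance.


dT = 439.8700 K
2*cp*1000*dT = 907011.9400
V1^2 = 1383.0217
V2 = sqrt(908394.9617) = 953.0976 m/s

953.0976 m/s


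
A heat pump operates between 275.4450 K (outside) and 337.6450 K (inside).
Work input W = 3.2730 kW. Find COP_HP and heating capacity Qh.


COP = 337.6450 / 62.2000 = 5.4284
Qh = 5.4284 * 3.2730 = 17.7671 kW

COP = 5.4284, Qh = 17.7671 kW


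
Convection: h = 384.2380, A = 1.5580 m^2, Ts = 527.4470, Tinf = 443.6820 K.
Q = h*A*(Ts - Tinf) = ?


dT = 83.7650 K
Q = 384.2380 * 1.5580 * 83.7650 = 50145.3145 W

50145.3145 W


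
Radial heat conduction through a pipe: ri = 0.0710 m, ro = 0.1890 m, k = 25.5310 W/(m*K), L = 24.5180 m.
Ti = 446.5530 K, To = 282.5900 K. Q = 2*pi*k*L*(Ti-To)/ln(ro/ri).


dT = 163.9630 K
ln(ro/ri) = 0.9791
Q = 2*pi*25.5310*24.5180*163.9630 / 0.9791 = 658667.3206 W

658667.3206 W


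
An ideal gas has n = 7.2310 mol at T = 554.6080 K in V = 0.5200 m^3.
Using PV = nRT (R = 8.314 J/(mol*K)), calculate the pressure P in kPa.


P = nRT/V = 7.2310 * 8.314 * 554.6080 / 0.5200
= 33342.2199 / 0.5200 = 64119.6537 Pa = 64.1197 kPa

64.1197 kPa


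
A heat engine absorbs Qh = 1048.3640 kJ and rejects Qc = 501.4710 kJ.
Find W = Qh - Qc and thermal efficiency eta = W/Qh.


W = 1048.3640 - 501.4710 = 546.8930 kJ
eta = 546.8930 / 1048.3640 = 0.5217 = 52.1663%

W = 546.8930 kJ, eta = 52.1663%


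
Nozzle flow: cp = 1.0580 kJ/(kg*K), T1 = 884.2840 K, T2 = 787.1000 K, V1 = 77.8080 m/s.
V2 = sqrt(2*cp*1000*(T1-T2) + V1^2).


dT = 97.1840 K
2*cp*1000*dT = 205641.3440
V1^2 = 6054.0849
V2 = sqrt(211695.4289) = 460.1037 m/s

460.1037 m/s


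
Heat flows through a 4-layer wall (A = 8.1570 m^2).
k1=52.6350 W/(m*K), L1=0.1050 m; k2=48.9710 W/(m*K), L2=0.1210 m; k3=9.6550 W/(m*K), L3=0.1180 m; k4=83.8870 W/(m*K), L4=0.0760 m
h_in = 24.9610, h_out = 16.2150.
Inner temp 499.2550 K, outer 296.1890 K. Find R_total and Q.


R_conv_in = 1/(24.9610*8.1570) = 0.0049
R_1 = 0.1050/(52.6350*8.1570) = 0.0002
R_2 = 0.1210/(48.9710*8.1570) = 0.0003
R_3 = 0.1180/(9.6550*8.1570) = 0.0015
R_4 = 0.0760/(83.8870*8.1570) = 0.0001
R_conv_out = 1/(16.2150*8.1570) = 0.0076
R_total = 0.0146 K/W
Q = 203.0660 / 0.0146 = 13881.2461 W

R_total = 0.0146 K/W, Q = 13881.2461 W


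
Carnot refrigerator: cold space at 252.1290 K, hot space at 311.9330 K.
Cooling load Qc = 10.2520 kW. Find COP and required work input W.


COP = 252.1290 / 59.8040 = 4.2159
W = 10.2520 / 4.2159 = 2.4317 kW

COP = 4.2159, W = 2.4317 kW


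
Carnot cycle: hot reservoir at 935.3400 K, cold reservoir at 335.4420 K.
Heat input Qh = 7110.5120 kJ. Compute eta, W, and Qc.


eta = 1 - 335.4420/935.3400 = 0.6414
W = 0.6414 * 7110.5120 = 4560.4614 kJ
Qc = 7110.5120 - 4560.4614 = 2550.0506 kJ

eta = 64.1369%, W = 4560.4614 kJ, Qc = 2550.0506 kJ


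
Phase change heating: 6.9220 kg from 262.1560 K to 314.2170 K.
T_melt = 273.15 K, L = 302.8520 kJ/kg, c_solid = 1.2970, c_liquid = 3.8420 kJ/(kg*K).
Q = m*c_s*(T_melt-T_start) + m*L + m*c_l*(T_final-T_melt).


Q1 (sensible, solid) = 6.9220 * 1.2970 * 10.9940 = 98.7023 kJ
Q2 (latent) = 6.9220 * 302.8520 = 2096.3415 kJ
Q3 (sensible, liquid) = 6.9220 * 3.8420 * 41.0670 = 1092.1491 kJ
Q_total = 3287.1930 kJ

3287.1930 kJ


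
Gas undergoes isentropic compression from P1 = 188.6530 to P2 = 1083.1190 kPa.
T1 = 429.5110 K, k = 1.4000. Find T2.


(k-1)/k = 0.2857
(P2/P1)^exp = 1.6476
T2 = 429.5110 * 1.6476 = 707.6769 K

707.6769 K


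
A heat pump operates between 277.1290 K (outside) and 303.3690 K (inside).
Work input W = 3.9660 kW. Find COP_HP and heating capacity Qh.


COP = 303.3690 / 26.2400 = 11.5613
Qh = 11.5613 * 3.9660 = 45.8522 kW

COP = 11.5613, Qh = 45.8522 kW


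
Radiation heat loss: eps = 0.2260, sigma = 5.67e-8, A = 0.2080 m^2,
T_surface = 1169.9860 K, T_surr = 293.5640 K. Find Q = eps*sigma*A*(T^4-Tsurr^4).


T^4 = 1.8738e+12
Tsurr^4 = 7.4270e+09
Q = 0.2260 * 5.67e-8 * 0.2080 * 1.8664e+12 = 4974.5375 W

4974.5375 W


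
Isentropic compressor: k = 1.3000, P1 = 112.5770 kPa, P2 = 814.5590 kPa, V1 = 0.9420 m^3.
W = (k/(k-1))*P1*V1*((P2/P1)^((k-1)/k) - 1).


(k-1)/k = 0.2308
(P2/P1)^exp = 1.5788
W = 4.3333 * 112.5770 * 0.9420 * (1.5788 - 1) = 266.0027 kJ

266.0027 kJ


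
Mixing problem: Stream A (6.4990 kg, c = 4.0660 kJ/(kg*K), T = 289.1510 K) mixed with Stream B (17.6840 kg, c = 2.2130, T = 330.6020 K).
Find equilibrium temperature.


num = 20578.8035
den = 65.5596
Tf = 313.8945 K

313.8945 K


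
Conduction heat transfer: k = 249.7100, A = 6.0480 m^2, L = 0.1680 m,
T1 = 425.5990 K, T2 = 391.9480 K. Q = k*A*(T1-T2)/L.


dT = 33.6510 K
Q = 249.7100 * 6.0480 * 33.6510 / 0.1680 = 302507.6836 W

302507.6836 W


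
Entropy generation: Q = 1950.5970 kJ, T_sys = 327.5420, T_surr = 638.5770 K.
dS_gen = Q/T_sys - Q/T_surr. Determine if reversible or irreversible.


dS_sys = 1950.5970/327.5420 = 5.9553 kJ/K
dS_surr = -1950.5970/638.5770 = -3.0546 kJ/K
dS_gen = 5.9553 - 3.0546 = 2.9007 kJ/K (irreversible)

dS_gen = 2.9007 kJ/K, irreversible


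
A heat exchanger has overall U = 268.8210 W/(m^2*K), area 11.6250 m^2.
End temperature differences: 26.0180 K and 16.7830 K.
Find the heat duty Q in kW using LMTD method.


LMTD = 21.0642 K
Q = 268.8210 * 11.6250 * 21.0642 = 65826.4720 W = 65.8265 kW

65.8265 kW


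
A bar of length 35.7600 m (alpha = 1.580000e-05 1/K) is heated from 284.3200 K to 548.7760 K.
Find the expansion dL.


dT = 264.4560 K
dL = 1.580000e-05 * 35.7600 * 264.4560 = 0.149420 m
L_final = 35.909420 m

dL = 0.149420 m


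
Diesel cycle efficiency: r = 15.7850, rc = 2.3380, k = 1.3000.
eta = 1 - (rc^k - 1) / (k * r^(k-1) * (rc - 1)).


r^(k-1) = 2.2881
rc^k = 3.0165
eta = 0.4933 = 49.3339%

49.3339%


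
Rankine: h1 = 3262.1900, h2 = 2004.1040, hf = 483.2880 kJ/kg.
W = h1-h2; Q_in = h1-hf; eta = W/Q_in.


W = 1258.0860 kJ/kg
Q_in = 2778.9020 kJ/kg
eta = 0.4527 = 45.2728%

eta = 45.2728%


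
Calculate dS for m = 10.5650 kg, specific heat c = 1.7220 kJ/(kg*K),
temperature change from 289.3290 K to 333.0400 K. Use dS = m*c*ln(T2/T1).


T2/T1 = 1.1511
ln(T2/T1) = 0.1407
dS = 10.5650 * 1.7220 * 0.1407 = 2.5597 kJ/K

2.5597 kJ/K


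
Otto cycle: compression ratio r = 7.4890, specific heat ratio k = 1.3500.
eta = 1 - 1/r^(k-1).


r^(k-1) = 2.0232
eta = 1 - 1/2.0232 = 0.5057 = 50.5744%

50.5744%


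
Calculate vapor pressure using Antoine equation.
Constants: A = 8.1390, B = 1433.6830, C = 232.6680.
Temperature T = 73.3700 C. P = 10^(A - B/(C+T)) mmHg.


C+T = 306.0380
B/(C+T) = 4.6847
log10(P) = 8.1390 - 4.6847 = 3.4543
P = 10^3.4543 = 2846.7098 mmHg

2846.7098 mmHg


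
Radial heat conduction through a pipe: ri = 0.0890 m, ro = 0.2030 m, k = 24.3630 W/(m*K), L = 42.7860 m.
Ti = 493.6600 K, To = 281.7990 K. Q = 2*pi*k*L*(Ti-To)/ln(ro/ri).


dT = 211.8610 K
ln(ro/ri) = 0.8246
Q = 2*pi*24.3630*42.7860*211.8610 / 0.8246 = 1682813.6032 W

1682813.6032 W


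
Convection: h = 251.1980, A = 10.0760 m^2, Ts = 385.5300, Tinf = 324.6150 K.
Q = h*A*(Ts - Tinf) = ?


dT = 60.9150 K
Q = 251.1980 * 10.0760 * 60.9150 = 154180.1929 W

154180.1929 W


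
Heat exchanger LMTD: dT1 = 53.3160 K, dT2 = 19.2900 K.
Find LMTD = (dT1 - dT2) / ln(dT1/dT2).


dT1/dT2 = 2.7639
ln(dT1/dT2) = 1.0166
LMTD = 34.0260 / 1.0166 = 33.4688 K

33.4688 K


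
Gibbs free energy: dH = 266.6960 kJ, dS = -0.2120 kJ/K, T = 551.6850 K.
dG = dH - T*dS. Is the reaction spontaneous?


T*dS = 551.6850 * -0.2120 = -116.9572 kJ
dG = 266.6960 + 116.9572 = 383.6532 kJ (non-spontaneous)

dG = 383.6532 kJ, non-spontaneous


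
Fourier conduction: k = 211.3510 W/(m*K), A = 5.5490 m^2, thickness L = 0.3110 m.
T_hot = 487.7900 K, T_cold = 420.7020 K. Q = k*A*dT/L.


dT = 67.0880 K
Q = 211.3510 * 5.5490 * 67.0880 / 0.3110 = 252990.0774 W

252990.0774 W


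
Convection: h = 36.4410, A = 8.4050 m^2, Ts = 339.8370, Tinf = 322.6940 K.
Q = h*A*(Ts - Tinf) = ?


dT = 17.1430 K
Q = 36.4410 * 8.4050 * 17.1430 = 5250.6713 W

5250.6713 W


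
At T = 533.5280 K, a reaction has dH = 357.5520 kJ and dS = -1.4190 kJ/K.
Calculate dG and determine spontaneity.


T*dS = 533.5280 * -1.4190 = -757.0762 kJ
dG = 357.5520 + 757.0762 = 1114.6282 kJ (non-spontaneous)

dG = 1114.6282 kJ, non-spontaneous


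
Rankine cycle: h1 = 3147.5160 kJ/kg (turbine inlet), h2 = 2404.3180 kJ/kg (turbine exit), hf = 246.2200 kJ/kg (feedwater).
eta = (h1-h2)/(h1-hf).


W = 743.1980 kJ/kg
Q_in = 2901.2960 kJ/kg
eta = 0.2562 = 25.6161%

eta = 25.6161%


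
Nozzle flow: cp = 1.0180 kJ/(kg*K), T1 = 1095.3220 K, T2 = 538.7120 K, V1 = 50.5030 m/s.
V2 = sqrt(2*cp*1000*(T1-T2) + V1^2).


dT = 556.6100 K
2*cp*1000*dT = 1133257.9600
V1^2 = 2550.5530
V2 = sqrt(1135808.5130) = 1065.7432 m/s

1065.7432 m/s


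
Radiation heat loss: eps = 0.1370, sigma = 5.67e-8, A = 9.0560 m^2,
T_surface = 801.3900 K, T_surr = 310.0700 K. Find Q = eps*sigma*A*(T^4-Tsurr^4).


T^4 = 4.1245e+11
Tsurr^4 = 9.2436e+09
Q = 0.1370 * 5.67e-8 * 9.0560 * 4.0321e+11 = 28364.2937 W

28364.2937 W


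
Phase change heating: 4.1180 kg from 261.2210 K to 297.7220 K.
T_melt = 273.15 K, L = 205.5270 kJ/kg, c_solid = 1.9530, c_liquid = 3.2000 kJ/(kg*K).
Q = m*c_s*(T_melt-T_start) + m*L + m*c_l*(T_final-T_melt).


Q1 (sensible, solid) = 4.1180 * 1.9530 * 11.9290 = 95.9384 kJ
Q2 (latent) = 4.1180 * 205.5270 = 846.3602 kJ
Q3 (sensible, liquid) = 4.1180 * 3.2000 * 24.5720 = 323.8000 kJ
Q_total = 1266.0986 kJ

1266.0986 kJ


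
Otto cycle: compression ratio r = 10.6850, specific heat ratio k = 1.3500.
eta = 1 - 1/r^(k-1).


r^(k-1) = 2.2912
eta = 1 - 1/2.2912 = 0.5636 = 56.3556%

56.3556%


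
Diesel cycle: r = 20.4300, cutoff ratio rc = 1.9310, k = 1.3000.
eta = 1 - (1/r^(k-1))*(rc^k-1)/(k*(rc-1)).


r^(k-1) = 2.4722
rc^k = 2.3524
eta = 0.5480 = 54.7997%

54.7997%


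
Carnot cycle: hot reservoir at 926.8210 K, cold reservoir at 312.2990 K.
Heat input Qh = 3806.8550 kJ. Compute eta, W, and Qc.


eta = 1 - 312.2990/926.8210 = 0.6630
W = 0.6630 * 3806.8550 = 2524.1078 kJ
Qc = 3806.8550 - 2524.1078 = 1282.7472 kJ

eta = 66.3043%, W = 2524.1078 kJ, Qc = 1282.7472 kJ


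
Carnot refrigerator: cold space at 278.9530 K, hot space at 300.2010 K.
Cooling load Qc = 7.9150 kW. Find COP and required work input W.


COP = 278.9530 / 21.2480 = 13.1284
W = 7.9150 / 13.1284 = 0.6029 kW

COP = 13.1284, W = 0.6029 kW


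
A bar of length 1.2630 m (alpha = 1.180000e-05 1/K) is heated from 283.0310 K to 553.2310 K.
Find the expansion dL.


dT = 270.2000 K
dL = 1.180000e-05 * 1.2630 * 270.2000 = 0.004027 m
L_final = 1.267027 m

dL = 0.004027 m


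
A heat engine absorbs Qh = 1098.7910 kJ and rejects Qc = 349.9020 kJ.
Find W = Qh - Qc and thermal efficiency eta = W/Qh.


W = 1098.7910 - 349.9020 = 748.8890 kJ
eta = 748.8890 / 1098.7910 = 0.6816 = 68.1557%

W = 748.8890 kJ, eta = 68.1557%


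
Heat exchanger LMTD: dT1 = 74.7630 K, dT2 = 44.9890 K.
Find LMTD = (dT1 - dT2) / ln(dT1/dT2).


dT1/dT2 = 1.6618
ln(dT1/dT2) = 0.5079
LMTD = 29.7740 / 0.5079 = 58.6212 K

58.6212 K


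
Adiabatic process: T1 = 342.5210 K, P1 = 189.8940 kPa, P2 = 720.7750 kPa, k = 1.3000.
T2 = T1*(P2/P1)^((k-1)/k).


(k-1)/k = 0.2308
(P2/P1)^exp = 1.3604
T2 = 342.5210 * 1.3604 = 465.9820 K

465.9820 K


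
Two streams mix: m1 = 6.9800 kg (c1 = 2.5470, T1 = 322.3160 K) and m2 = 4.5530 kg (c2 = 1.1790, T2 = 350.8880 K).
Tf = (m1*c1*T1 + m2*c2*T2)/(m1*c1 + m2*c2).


num = 7613.7154
den = 23.1460
Tf = 328.9424 K

328.9424 K


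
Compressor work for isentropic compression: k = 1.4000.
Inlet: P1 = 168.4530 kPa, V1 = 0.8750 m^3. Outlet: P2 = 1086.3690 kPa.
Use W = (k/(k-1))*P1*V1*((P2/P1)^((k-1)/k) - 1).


(k-1)/k = 0.2857
(P2/P1)^exp = 1.7033
W = 3.5000 * 168.4530 * 0.8750 * (1.7033 - 1) = 362.8118 kJ

362.8118 kJ


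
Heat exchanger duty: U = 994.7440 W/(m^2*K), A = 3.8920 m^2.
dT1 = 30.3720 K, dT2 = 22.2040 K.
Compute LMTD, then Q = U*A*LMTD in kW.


LMTD = 26.0751 K
Q = 994.7440 * 3.8920 * 26.0751 = 100951.0037 W = 100.9510 kW

100.9510 kW


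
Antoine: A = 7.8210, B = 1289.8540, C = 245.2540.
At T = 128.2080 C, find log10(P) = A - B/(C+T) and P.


C+T = 373.4620
B/(C+T) = 3.4538
log10(P) = 7.8210 - 3.4538 = 4.3672
P = 10^4.3672 = 23292.9368 mmHg

23292.9368 mmHg


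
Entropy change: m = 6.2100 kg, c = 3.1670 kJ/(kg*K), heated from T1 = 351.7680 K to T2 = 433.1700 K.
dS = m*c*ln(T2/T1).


T2/T1 = 1.2314
ln(T2/T1) = 0.2082
dS = 6.2100 * 3.1670 * 0.2082 = 4.0939 kJ/K

4.0939 kJ/K


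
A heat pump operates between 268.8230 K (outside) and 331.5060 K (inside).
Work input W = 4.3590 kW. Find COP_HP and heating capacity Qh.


COP = 331.5060 / 62.6830 = 5.2886
Qh = 5.2886 * 4.3590 = 23.0531 kW

COP = 5.2886, Qh = 23.0531 kW


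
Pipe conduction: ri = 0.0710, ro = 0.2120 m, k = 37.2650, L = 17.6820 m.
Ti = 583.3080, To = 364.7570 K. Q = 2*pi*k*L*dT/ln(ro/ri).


dT = 218.5510 K
ln(ro/ri) = 1.0939
Q = 2*pi*37.2650*17.6820*218.5510 / 1.0939 = 827151.4128 W

827151.4128 W


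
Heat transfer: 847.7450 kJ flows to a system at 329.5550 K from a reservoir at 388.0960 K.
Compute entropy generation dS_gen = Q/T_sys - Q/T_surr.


dS_sys = 847.7450/329.5550 = 2.5724 kJ/K
dS_surr = -847.7450/388.0960 = -2.1844 kJ/K
dS_gen = 2.5724 - 2.1844 = 0.3880 kJ/K (irreversible)

dS_gen = 0.3880 kJ/K, irreversible


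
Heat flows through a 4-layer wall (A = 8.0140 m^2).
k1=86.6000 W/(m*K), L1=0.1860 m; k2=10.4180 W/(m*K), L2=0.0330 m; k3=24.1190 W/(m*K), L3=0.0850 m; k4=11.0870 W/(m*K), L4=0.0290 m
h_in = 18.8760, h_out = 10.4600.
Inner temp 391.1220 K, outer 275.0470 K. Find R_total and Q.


R_conv_in = 1/(18.8760*8.0140) = 0.0066
R_1 = 0.1860/(86.6000*8.0140) = 0.0003
R_2 = 0.0330/(10.4180*8.0140) = 0.0004
R_3 = 0.0850/(24.1190*8.0140) = 0.0004
R_4 = 0.0290/(11.0870*8.0140) = 0.0003
R_conv_out = 1/(10.4600*8.0140) = 0.0119
R_total = 0.0200 K/W
Q = 116.0750 / 0.0200 = 5812.6391 W

R_total = 0.0200 K/W, Q = 5812.6391 W


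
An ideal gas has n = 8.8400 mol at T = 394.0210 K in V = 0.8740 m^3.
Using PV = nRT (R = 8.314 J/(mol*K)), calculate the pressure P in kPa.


P = nRT/V = 8.8400 * 8.314 * 394.0210 / 0.8740
= 28958.8729 / 0.8740 = 33133.7218 Pa = 33.1337 kPa

33.1337 kPa


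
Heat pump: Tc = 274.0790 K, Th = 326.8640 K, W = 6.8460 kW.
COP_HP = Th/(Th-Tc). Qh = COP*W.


COP = 326.8640 / 52.7850 = 6.1924
Qh = 6.1924 * 6.8460 = 42.3929 kW

COP = 6.1924, Qh = 42.3929 kW


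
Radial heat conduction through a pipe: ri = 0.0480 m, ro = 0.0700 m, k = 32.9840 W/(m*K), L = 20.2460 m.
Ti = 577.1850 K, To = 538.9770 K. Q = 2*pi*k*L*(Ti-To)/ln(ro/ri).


dT = 38.2080 K
ln(ro/ri) = 0.3773
Q = 2*pi*32.9840*20.2460*38.2080 / 0.3773 = 424909.6193 W

424909.6193 W


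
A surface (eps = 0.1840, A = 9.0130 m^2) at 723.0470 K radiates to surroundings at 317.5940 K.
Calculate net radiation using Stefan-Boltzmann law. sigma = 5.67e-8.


T^4 = 2.7332e+11
Tsurr^4 = 1.0174e+10
Q = 0.1840 * 5.67e-8 * 9.0130 * 2.6314e+11 = 24743.5280 W

24743.5280 W


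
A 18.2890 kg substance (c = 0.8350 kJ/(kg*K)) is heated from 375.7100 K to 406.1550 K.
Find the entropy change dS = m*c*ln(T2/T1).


T2/T1 = 1.0810
ln(T2/T1) = 0.0779
dS = 18.2890 * 0.8350 * 0.0779 = 1.1899 kJ/K

1.1899 kJ/K


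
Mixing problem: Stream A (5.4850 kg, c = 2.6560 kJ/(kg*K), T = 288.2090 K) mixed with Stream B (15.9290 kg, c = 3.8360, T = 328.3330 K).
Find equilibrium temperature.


num = 24261.0176
den = 75.6718
Tf = 320.6084 K

320.6084 K


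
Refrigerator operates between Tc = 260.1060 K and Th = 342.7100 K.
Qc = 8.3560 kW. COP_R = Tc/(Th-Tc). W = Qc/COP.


COP = 260.1060 / 82.6040 = 3.1488
W = 8.3560 / 3.1488 = 2.6537 kW

COP = 3.1488, W = 2.6537 kW


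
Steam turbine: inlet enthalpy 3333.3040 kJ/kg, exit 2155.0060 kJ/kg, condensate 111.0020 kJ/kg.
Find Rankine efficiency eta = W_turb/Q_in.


W = 1178.2980 kJ/kg
Q_in = 3222.3020 kJ/kg
eta = 0.3657 = 36.5670%

eta = 36.5670%


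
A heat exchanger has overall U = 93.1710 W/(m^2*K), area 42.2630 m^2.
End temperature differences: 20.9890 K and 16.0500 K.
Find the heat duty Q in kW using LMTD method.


LMTD = 18.4092 K
Q = 93.1710 * 42.2630 * 18.4092 = 72489.6829 W = 72.4897 kW

72.4897 kW


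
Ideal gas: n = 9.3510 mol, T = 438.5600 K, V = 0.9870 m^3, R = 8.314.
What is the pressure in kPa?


P = nRT/V = 9.3510 * 8.314 * 438.5600 / 0.9870
= 34095.5025 / 0.9870 = 34544.5821 Pa = 34.5446 kPa

34.5446 kPa


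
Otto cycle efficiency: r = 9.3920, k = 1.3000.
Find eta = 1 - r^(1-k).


r^(k-1) = 1.9581
eta = 1 - 1/1.9581 = 0.4893 = 48.9292%

48.9292%


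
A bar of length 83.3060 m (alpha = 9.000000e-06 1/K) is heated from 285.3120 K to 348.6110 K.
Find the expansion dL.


dT = 63.2990 K
dL = 9.000000e-06 * 83.3060 * 63.2990 = 0.047459 m
L_final = 83.353459 m

dL = 0.047459 m


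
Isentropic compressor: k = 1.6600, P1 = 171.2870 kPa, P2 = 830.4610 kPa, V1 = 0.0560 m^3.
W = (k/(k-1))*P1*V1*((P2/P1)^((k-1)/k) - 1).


(k-1)/k = 0.3976
(P2/P1)^exp = 1.8732
W = 2.5152 * 171.2870 * 0.0560 * (1.8732 - 1) = 21.0666 kJ

21.0666 kJ


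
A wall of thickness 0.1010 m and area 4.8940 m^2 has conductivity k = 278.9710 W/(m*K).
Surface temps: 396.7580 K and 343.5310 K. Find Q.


dT = 53.2270 K
Q = 278.9710 * 4.8940 * 53.2270 / 0.1010 = 719504.7070 W

719504.7070 W


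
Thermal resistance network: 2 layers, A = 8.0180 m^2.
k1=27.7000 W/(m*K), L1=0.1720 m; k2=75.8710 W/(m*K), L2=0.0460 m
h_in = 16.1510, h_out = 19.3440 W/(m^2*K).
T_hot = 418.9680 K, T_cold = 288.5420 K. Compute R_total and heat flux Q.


R_conv_in = 1/(16.1510*8.0180) = 0.0077
R_1 = 0.1720/(27.7000*8.0180) = 0.0008
R_2 = 0.0460/(75.8710*8.0180) = 7.5616e-05
R_conv_out = 1/(19.3440*8.0180) = 0.0064
R_total = 0.0150 K/W
Q = 130.4260 / 0.0150 = 8683.7334 W

R_total = 0.0150 K/W, Q = 8683.7334 W


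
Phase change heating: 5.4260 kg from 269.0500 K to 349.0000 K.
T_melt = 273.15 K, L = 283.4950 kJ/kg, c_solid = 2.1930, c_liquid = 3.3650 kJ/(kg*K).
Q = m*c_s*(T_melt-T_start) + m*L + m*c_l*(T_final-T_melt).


Q1 (sensible, solid) = 5.4260 * 2.1930 * 4.1000 = 48.7868 kJ
Q2 (latent) = 5.4260 * 283.4950 = 1538.2439 kJ
Q3 (sensible, liquid) = 5.4260 * 3.3650 * 75.8500 = 1384.9065 kJ
Q_total = 2971.9371 kJ

2971.9371 kJ


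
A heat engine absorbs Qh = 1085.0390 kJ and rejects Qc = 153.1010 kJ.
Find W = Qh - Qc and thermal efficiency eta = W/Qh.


W = 1085.0390 - 153.1010 = 931.9380 kJ
eta = 931.9380 / 1085.0390 = 0.8589 = 85.8898%

W = 931.9380 kJ, eta = 85.8898%


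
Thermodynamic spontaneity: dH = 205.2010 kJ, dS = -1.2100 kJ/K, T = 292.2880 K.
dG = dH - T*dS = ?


T*dS = 292.2880 * -1.2100 = -353.6685 kJ
dG = 205.2010 + 353.6685 = 558.8695 kJ (non-spontaneous)

dG = 558.8695 kJ, non-spontaneous


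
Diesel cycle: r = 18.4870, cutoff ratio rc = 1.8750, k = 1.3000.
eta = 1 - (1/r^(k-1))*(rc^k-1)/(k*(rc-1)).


r^(k-1) = 2.3992
rc^k = 2.2641
eta = 0.5368 = 53.6787%

53.6787%


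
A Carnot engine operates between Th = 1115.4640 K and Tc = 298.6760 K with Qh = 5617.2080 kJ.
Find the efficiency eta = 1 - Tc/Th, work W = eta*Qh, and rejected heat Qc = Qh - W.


eta = 1 - 298.6760/1115.4640 = 0.7322
W = 0.7322 * 5617.2080 = 4113.1476 kJ
Qc = 5617.2080 - 4113.1476 = 1504.0604 kJ

eta = 73.2241%, W = 4113.1476 kJ, Qc = 1504.0604 kJ


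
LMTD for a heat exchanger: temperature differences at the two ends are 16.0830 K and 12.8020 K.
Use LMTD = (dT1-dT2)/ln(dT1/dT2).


dT1/dT2 = 1.2563
ln(dT1/dT2) = 0.2282
LMTD = 3.2810 / 0.2282 = 14.3802 K

14.3802 K


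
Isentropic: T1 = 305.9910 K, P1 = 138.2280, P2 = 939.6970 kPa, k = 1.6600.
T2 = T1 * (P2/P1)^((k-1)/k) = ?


(k-1)/k = 0.3976
(P2/P1)^exp = 2.1426
T2 = 305.9910 * 2.1426 = 655.6312 K

655.6312 K


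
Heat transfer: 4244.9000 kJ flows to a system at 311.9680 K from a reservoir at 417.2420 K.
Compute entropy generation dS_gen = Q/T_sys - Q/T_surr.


dS_sys = 4244.9000/311.9680 = 13.6068 kJ/K
dS_surr = -4244.9000/417.2420 = -10.1737 kJ/K
dS_gen = 13.6068 - 10.1737 = 3.4331 kJ/K (irreversible)

dS_gen = 3.4331 kJ/K, irreversible


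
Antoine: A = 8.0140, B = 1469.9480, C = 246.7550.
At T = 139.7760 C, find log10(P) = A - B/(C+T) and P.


C+T = 386.5310
B/(C+T) = 3.8029
log10(P) = 8.0140 - 3.8029 = 4.2111
P = 10^4.2111 = 16258.3341 mmHg

16258.3341 mmHg


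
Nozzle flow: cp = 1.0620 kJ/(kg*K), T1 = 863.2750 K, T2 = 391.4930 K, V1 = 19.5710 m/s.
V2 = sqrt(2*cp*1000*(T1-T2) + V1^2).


dT = 471.7820 K
2*cp*1000*dT = 1002064.9680
V1^2 = 383.0240
V2 = sqrt(1002447.9920) = 1001.2232 m/s

1001.2232 m/s


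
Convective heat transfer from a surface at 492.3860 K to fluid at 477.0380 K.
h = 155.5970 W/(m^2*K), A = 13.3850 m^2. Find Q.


dT = 15.3480 K
Q = 155.5970 * 13.3850 * 15.3480 = 31964.7554 W

31964.7554 W


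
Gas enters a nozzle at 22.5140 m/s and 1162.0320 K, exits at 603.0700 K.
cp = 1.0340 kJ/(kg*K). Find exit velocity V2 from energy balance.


dT = 558.9620 K
2*cp*1000*dT = 1155933.4160
V1^2 = 506.8802
V2 = sqrt(1156440.2962) = 1075.3791 m/s

1075.3791 m/s


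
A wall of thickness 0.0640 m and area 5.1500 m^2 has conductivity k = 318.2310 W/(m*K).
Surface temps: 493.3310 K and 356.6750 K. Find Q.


dT = 136.6560 K
Q = 318.2310 * 5.1500 * 136.6560 / 0.0640 = 3499439.1252 W

3499439.1252 W


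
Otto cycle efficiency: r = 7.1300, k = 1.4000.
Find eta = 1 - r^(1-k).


r^(k-1) = 2.1940
eta = 1 - 1/2.1940 = 0.5442 = 54.4211%

54.4211%


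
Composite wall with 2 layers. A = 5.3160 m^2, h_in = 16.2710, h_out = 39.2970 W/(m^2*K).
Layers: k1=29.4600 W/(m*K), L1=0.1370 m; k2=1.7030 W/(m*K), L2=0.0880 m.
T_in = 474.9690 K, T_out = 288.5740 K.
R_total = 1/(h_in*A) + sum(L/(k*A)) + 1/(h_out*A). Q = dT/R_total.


R_conv_in = 1/(16.2710*5.3160) = 0.0116
R_1 = 0.1370/(29.4600*5.3160) = 0.0009
R_2 = 0.0880/(1.7030*5.3160) = 0.0097
R_conv_out = 1/(39.2970*5.3160) = 0.0048
R_total = 0.0269 K/W
Q = 186.3950 / 0.0269 = 6918.0667 W

R_total = 0.0269 K/W, Q = 6918.0667 W


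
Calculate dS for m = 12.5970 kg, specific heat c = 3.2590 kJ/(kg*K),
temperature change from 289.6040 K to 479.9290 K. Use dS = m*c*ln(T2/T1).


T2/T1 = 1.6572
ln(T2/T1) = 0.5051
dS = 12.5970 * 3.2590 * 0.5051 = 20.7372 kJ/K

20.7372 kJ/K


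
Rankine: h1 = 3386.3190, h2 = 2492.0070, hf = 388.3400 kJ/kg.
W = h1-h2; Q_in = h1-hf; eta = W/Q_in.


W = 894.3120 kJ/kg
Q_in = 2997.9790 kJ/kg
eta = 0.2983 = 29.8305%

eta = 29.8305%


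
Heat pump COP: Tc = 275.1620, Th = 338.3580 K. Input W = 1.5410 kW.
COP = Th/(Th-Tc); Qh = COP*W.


COP = 338.3580 / 63.1960 = 5.3541
Qh = 5.3541 * 1.5410 = 8.2507 kW

COP = 5.3541, Qh = 8.2507 kW


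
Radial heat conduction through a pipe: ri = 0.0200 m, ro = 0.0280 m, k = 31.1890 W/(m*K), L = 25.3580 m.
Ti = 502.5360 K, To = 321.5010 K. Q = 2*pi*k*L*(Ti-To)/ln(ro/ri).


dT = 181.0350 K
ln(ro/ri) = 0.3365
Q = 2*pi*31.1890*25.3580*181.0350 / 0.3365 = 2673681.2322 W

2673681.2322 W


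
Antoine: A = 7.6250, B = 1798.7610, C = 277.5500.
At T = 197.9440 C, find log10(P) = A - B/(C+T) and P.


C+T = 475.4940
B/(C+T) = 3.7829
log10(P) = 7.6250 - 3.7829 = 3.8421
P = 10^3.8421 = 6951.3473 mmHg

6951.3473 mmHg


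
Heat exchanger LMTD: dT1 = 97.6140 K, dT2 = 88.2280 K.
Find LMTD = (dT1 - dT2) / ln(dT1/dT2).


dT1/dT2 = 1.1064
ln(dT1/dT2) = 0.1011
LMTD = 9.3860 / 0.1011 = 92.8419 K

92.8419 K


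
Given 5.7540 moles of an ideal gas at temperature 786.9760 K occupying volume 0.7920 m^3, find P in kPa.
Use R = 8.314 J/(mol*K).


P = nRT/V = 5.7540 * 8.314 * 786.9760 / 0.7920
= 37647.9528 / 0.7920 = 47535.2940 Pa = 47.5353 kPa

47.5353 kPa


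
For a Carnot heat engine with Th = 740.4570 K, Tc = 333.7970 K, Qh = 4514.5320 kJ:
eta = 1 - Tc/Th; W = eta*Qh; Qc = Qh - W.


eta = 1 - 333.7970/740.4570 = 0.5492
W = 0.5492 * 4514.5320 = 2479.3872 kJ
Qc = 4514.5320 - 2479.3872 = 2035.1448 kJ

eta = 54.9201%, W = 2479.3872 kJ, Qc = 2035.1448 kJ


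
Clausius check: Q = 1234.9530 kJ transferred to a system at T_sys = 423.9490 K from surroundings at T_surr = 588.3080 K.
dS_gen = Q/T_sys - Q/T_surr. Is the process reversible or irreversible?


dS_sys = 1234.9530/423.9490 = 2.9130 kJ/K
dS_surr = -1234.9530/588.3080 = -2.0992 kJ/K
dS_gen = 2.9130 - 2.0992 = 0.8138 kJ/K (irreversible)

dS_gen = 0.8138 kJ/K, irreversible


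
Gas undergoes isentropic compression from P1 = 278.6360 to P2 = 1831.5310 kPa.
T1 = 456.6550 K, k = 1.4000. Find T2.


(k-1)/k = 0.2857
(P2/P1)^exp = 1.7126
T2 = 456.6550 * 1.7126 = 782.0577 K

782.0577 K


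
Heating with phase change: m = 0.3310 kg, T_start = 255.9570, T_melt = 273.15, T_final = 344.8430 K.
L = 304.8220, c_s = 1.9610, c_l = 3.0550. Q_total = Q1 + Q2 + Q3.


Q1 (sensible, solid) = 0.3310 * 1.9610 * 17.1930 = 11.1598 kJ
Q2 (latent) = 0.3310 * 304.8220 = 100.8961 kJ
Q3 (sensible, liquid) = 0.3310 * 3.0550 * 71.6930 = 72.4963 kJ
Q_total = 184.5522 kJ

184.5522 kJ


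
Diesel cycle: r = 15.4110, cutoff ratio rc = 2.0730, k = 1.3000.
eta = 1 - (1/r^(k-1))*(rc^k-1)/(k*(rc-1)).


r^(k-1) = 2.2717
rc^k = 2.5798
eta = 0.5015 = 50.1462%

50.1462%


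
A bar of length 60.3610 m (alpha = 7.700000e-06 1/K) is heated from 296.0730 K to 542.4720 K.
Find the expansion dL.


dT = 246.3990 K
dL = 7.700000e-06 * 60.3610 * 246.3990 = 0.114521 m
L_final = 60.475521 m

dL = 0.114521 m


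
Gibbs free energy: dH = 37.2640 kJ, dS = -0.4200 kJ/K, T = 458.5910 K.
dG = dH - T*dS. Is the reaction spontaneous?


T*dS = 458.5910 * -0.4200 = -192.6082 kJ
dG = 37.2640 + 192.6082 = 229.8722 kJ (non-spontaneous)

dG = 229.8722 kJ, non-spontaneous


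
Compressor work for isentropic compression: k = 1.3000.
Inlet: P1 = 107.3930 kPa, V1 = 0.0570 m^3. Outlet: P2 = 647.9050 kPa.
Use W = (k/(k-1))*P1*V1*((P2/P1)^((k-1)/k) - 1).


(k-1)/k = 0.2308
(P2/P1)^exp = 1.5140
W = 4.3333 * 107.3930 * 0.0570 * (1.5140 - 1) = 13.6342 kJ

13.6342 kJ


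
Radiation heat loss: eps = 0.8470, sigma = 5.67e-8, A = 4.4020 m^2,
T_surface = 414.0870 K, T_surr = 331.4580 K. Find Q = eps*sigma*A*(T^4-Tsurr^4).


T^4 = 2.9401e+10
Tsurr^4 = 1.2070e+10
Q = 0.8470 * 5.67e-8 * 4.4020 * 1.7331e+10 = 3663.8923 W

3663.8923 W


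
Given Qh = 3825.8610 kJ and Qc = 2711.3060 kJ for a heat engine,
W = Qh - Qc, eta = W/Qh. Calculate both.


W = 3825.8610 - 2711.3060 = 1114.5550 kJ
eta = 1114.5550 / 3825.8610 = 0.2913 = 29.1321%

W = 1114.5550 kJ, eta = 29.1321%


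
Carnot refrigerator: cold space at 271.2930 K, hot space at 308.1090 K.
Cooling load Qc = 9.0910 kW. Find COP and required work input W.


COP = 271.2930 / 36.8160 = 7.3689
W = 9.0910 / 7.3689 = 1.2337 kW

COP = 7.3689, W = 1.2337 kW


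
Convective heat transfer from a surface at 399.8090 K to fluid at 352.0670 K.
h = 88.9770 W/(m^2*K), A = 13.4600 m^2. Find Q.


dT = 47.7420 K
Q = 88.9770 * 13.4600 * 47.7420 = 57177.2715 W

57177.2715 W


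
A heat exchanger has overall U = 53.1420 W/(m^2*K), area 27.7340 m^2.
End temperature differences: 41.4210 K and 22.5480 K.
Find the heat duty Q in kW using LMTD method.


LMTD = 31.0339 K
Q = 53.1420 * 27.7340 * 31.0339 = 45738.9945 W = 45.7390 kW

45.7390 kW


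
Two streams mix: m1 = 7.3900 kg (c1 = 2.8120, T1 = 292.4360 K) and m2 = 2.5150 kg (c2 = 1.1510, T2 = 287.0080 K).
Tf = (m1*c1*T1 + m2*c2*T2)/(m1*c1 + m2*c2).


num = 6907.8396
den = 23.6754
Tf = 291.7723 K

291.7723 K


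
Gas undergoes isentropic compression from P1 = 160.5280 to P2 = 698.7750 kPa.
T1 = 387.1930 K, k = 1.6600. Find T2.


(k-1)/k = 0.3976
(P2/P1)^exp = 1.7946
T2 = 387.1930 * 1.7946 = 694.8689 K

694.8689 K


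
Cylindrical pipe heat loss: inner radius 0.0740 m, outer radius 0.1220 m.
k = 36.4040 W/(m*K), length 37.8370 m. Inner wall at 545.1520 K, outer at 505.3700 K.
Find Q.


dT = 39.7820 K
ln(ro/ri) = 0.5000
Q = 2*pi*36.4040*37.8370*39.7820 / 0.5000 = 688653.1518 W

688653.1518 W


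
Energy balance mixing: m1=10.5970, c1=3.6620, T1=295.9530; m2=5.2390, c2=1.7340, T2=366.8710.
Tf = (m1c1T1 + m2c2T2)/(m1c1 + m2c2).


num = 14817.6279
den = 47.8906
Tf = 309.4055 K

309.4055 K


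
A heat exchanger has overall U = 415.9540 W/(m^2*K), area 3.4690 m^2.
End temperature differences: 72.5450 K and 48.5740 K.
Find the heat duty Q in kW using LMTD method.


LMTD = 59.7604 K
Q = 415.9540 * 3.4690 * 59.7604 = 86230.8965 W = 86.2309 kW

86.2309 kW


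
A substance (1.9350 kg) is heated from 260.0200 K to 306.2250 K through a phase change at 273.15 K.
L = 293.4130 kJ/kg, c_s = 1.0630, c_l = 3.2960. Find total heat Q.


Q1 (sensible, solid) = 1.9350 * 1.0630 * 13.1300 = 27.0072 kJ
Q2 (latent) = 1.9350 * 293.4130 = 567.7542 kJ
Q3 (sensible, liquid) = 1.9350 * 3.2960 * 33.0750 = 210.9444 kJ
Q_total = 805.7057 kJ

805.7057 kJ


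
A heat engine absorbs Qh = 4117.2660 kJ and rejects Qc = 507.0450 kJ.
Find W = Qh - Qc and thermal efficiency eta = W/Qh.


W = 4117.2660 - 507.0450 = 3610.2210 kJ
eta = 3610.2210 / 4117.2660 = 0.8768 = 87.6849%

W = 3610.2210 kJ, eta = 87.6849%


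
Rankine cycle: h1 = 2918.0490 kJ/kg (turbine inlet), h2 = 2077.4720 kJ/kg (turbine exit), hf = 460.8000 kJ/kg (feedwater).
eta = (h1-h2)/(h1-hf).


W = 840.5770 kJ/kg
Q_in = 2457.2490 kJ/kg
eta = 0.3421 = 34.2081%

eta = 34.2081%


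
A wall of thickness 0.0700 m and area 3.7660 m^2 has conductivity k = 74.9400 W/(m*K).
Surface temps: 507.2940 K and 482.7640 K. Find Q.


dT = 24.5300 K
Q = 74.9400 * 3.7660 * 24.5300 / 0.0700 = 98899.3672 W

98899.3672 W


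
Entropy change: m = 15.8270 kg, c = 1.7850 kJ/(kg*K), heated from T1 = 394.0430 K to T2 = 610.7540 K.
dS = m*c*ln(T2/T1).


T2/T1 = 1.5500
ln(T2/T1) = 0.4382
dS = 15.8270 * 1.7850 * 0.4382 = 12.3806 kJ/K

12.3806 kJ/K


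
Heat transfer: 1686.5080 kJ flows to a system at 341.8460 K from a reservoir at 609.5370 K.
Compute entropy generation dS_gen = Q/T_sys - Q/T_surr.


dS_sys = 1686.5080/341.8460 = 4.9335 kJ/K
dS_surr = -1686.5080/609.5370 = -2.7669 kJ/K
dS_gen = 4.9335 - 2.7669 = 2.1667 kJ/K (irreversible)

dS_gen = 2.1667 kJ/K, irreversible


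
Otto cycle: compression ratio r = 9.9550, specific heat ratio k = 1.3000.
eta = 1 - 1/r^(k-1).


r^(k-1) = 1.9926
eta = 1 - 1/1.9926 = 0.4981 = 49.8134%

49.8134%


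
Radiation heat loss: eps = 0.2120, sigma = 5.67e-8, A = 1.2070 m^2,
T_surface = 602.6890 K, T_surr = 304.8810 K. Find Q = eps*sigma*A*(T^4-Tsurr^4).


T^4 = 1.3194e+11
Tsurr^4 = 8.6402e+09
Q = 0.2120 * 5.67e-8 * 1.2070 * 1.2330e+11 = 1788.8959 W

1788.8959 W


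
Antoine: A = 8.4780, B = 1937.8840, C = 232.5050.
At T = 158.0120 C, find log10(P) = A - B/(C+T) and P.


C+T = 390.5170
B/(C+T) = 4.9624
log10(P) = 8.4780 - 4.9624 = 3.5156
P = 10^3.5156 = 3278.2719 mmHg

3278.2719 mmHg


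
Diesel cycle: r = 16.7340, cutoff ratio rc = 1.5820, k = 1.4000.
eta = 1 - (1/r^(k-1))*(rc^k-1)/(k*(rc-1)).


r^(k-1) = 3.0863
rc^k = 1.9006
eta = 0.6419 = 64.1873%

64.1873%


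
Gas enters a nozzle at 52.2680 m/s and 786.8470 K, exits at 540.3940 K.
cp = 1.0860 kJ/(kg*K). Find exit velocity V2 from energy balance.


dT = 246.4530 K
2*cp*1000*dT = 535295.9160
V1^2 = 2731.9438
V2 = sqrt(538027.8598) = 733.5038 m/s

733.5038 m/s


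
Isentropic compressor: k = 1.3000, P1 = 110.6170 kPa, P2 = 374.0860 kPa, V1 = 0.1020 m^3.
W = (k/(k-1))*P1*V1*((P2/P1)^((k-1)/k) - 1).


(k-1)/k = 0.2308
(P2/P1)^exp = 1.3247
W = 4.3333 * 110.6170 * 0.1020 * (1.3247 - 1) = 15.8746 kJ

15.8746 kJ


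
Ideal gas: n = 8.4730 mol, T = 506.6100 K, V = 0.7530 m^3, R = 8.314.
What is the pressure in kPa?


P = nRT/V = 8.4730 * 8.314 * 506.6100 / 0.7530
= 35687.8993 / 0.7530 = 47394.2886 Pa = 47.3943 kPa

47.3943 kPa


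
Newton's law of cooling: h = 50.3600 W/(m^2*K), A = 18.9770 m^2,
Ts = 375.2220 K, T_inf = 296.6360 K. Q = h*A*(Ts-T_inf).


dT = 78.5860 K
Q = 50.3600 * 18.9770 * 78.5860 = 75103.2036 W

75103.2036 W


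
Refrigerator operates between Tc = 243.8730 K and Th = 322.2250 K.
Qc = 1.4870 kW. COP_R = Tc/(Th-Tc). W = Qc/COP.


COP = 243.8730 / 78.3520 = 3.1125
W = 1.4870 / 3.1125 = 0.4777 kW

COP = 3.1125, W = 0.4777 kW


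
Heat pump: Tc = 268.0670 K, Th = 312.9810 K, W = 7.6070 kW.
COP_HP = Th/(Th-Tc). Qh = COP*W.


COP = 312.9810 / 44.9140 = 6.9685
Qh = 6.9685 * 7.6070 = 53.0090 kW

COP = 6.9685, Qh = 53.0090 kW


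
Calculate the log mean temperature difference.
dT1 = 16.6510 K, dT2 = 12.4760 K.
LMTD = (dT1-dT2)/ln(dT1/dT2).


dT1/dT2 = 1.3346
ln(dT1/dT2) = 0.2887
LMTD = 4.1750 / 0.2887 = 14.4632 K

14.4632 K


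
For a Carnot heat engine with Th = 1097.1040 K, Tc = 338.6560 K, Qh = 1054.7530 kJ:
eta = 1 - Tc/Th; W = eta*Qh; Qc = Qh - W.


eta = 1 - 338.6560/1097.1040 = 0.6913
W = 0.6913 * 1054.7530 = 729.1700 kJ
Qc = 1054.7530 - 729.1700 = 325.5830 kJ

eta = 69.1318%, W = 729.1700 kJ, Qc = 325.5830 kJ


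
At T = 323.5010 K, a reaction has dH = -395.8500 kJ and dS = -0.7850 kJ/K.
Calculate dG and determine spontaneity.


T*dS = 323.5010 * -0.7850 = -253.9483 kJ
dG = -395.8500 + 253.9483 = -141.9017 kJ (spontaneous)

dG = -141.9017 kJ, spontaneous


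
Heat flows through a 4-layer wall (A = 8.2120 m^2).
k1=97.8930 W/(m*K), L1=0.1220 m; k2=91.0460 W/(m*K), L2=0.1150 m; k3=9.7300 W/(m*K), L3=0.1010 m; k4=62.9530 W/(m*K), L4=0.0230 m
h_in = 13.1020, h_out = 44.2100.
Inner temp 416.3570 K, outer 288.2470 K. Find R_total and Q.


R_conv_in = 1/(13.1020*8.2120) = 0.0093
R_1 = 0.1220/(97.8930*8.2120) = 0.0002
R_2 = 0.1150/(91.0460*8.2120) = 0.0002
R_3 = 0.1010/(9.7300*8.2120) = 0.0013
R_4 = 0.0230/(62.9530*8.2120) = 4.4490e-05
R_conv_out = 1/(44.2100*8.2120) = 0.0028
R_total = 0.0137 K/W
Q = 128.1100 / 0.0137 = 9376.5884 W

R_total = 0.0137 K/W, Q = 9376.5884 W


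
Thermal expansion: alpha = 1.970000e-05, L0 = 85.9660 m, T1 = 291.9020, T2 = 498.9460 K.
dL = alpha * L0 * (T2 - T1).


dT = 207.0440 K
dL = 1.970000e-05 * 85.9660 * 207.0440 = 0.350635 m
L_final = 86.316635 m

dL = 0.350635 m


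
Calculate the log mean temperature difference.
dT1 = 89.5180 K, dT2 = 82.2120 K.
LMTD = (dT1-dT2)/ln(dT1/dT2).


dT1/dT2 = 1.0889
ln(dT1/dT2) = 0.0851
LMTD = 7.3060 / 0.0851 = 85.8132 K

85.8132 K


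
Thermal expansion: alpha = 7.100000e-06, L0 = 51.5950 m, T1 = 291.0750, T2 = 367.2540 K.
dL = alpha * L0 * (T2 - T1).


dT = 76.1790 K
dL = 7.100000e-06 * 51.5950 * 76.1790 = 0.027906 m
L_final = 51.622906 m

dL = 0.027906 m


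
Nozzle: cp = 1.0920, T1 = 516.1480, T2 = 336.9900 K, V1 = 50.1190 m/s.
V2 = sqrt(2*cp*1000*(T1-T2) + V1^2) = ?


dT = 179.1580 K
2*cp*1000*dT = 391281.0720
V1^2 = 2511.9142
V2 = sqrt(393792.9862) = 627.5293 m/s

627.5293 m/s


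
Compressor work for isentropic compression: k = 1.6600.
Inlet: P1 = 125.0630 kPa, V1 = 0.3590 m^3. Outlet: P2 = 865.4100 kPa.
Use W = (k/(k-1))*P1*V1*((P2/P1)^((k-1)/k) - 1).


(k-1)/k = 0.3976
(P2/P1)^exp = 2.1578
W = 2.5152 * 125.0630 * 0.3590 * (2.1578 - 1) = 130.7447 kJ

130.7447 kJ


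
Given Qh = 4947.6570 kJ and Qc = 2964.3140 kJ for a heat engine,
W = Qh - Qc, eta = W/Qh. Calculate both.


W = 4947.6570 - 2964.3140 = 1983.3430 kJ
eta = 1983.3430 / 4947.6570 = 0.4009 = 40.0865%

W = 1983.3430 kJ, eta = 40.0865%


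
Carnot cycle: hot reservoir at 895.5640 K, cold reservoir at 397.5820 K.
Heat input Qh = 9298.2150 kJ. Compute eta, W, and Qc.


eta = 1 - 397.5820/895.5640 = 0.5561
W = 0.5561 * 9298.2150 = 5170.3102 kJ
Qc = 9298.2150 - 5170.3102 = 4127.9048 kJ

eta = 55.6054%, W = 5170.3102 kJ, Qc = 4127.9048 kJ


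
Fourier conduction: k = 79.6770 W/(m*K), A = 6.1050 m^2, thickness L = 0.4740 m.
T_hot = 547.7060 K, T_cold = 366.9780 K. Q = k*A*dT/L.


dT = 180.7280 K
Q = 79.6770 * 6.1050 * 180.7280 / 0.4740 = 185466.6138 W

185466.6138 W


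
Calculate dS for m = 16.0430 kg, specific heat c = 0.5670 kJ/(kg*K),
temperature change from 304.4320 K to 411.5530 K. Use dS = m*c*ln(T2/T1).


T2/T1 = 1.3519
ln(T2/T1) = 0.3015
dS = 16.0430 * 0.5670 * 0.3015 = 2.7425 kJ/K

2.7425 kJ/K
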